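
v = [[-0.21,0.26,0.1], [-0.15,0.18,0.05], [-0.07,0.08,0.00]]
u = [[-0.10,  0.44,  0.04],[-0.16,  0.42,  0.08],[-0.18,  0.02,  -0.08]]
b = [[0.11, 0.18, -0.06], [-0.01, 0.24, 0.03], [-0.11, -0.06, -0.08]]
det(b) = -0.00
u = b + v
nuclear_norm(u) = 0.88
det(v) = -0.00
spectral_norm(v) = 0.44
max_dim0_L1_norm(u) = 0.88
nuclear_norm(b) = 0.55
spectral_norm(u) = 0.64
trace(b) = 0.27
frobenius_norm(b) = 0.36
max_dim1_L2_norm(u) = 0.46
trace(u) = 0.24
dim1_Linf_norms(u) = [0.44, 0.42, 0.18]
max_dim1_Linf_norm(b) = 0.24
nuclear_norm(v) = 0.47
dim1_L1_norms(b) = [0.35, 0.28, 0.25]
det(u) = -0.01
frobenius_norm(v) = 0.44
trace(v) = -0.03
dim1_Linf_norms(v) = [0.26, 0.18, 0.08]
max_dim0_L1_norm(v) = 0.52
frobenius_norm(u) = 0.67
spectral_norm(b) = 0.32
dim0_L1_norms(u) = [0.44, 0.88, 0.2]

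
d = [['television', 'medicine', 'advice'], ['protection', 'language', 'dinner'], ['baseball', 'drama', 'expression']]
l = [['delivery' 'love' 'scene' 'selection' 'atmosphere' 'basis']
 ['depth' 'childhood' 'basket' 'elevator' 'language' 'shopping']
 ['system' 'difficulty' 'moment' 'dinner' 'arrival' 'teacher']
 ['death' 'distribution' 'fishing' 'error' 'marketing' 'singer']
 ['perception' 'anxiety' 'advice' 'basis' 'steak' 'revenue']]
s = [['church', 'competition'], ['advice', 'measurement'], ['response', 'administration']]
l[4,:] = ['perception', 'anxiety', 'advice', 'basis', 'steak', 'revenue']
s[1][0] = 'advice'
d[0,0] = 'television'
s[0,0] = 'church'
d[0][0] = 'television'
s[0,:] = ['church', 'competition']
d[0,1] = 'medicine'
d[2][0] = 'baseball'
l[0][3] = 'selection'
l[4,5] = 'revenue'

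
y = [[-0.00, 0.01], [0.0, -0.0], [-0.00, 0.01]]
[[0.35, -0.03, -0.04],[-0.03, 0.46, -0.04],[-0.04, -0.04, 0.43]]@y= [[0.0, 0.0], [0.0, -0.0], [0.0, 0.0]]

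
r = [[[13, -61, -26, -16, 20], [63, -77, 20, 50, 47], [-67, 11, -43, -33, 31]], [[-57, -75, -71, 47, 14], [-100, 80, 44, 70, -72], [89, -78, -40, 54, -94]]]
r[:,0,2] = [-26, -71]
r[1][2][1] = -78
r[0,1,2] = 20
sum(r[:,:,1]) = -200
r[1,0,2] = -71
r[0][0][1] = -61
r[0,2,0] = -67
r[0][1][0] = 63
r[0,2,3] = -33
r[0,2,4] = 31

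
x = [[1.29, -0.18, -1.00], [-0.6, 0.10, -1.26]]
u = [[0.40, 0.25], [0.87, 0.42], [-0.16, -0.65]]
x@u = [[0.52,0.9], [0.05,0.71]]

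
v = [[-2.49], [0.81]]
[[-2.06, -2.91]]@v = [[2.77]]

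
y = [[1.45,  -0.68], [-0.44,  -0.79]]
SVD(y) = [[-1.0, 0.06], [0.06, 1.00]] @ diag([1.603339064721471, 0.9010570700782935]) @ [[-0.92, 0.40], [-0.40, -0.92]]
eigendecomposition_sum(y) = [[1.5, -0.43],[-0.28, 0.08]] + [[-0.05,-0.25], [-0.16,-0.87]]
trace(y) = 0.66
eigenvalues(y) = [1.58, -0.92]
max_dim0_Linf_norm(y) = 1.45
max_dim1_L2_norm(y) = 1.6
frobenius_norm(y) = 1.84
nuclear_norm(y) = 2.50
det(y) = -1.44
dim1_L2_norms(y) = [1.6, 0.9]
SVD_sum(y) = [[1.47, -0.63], [-0.08, 0.04]] + [[-0.02, -0.05], [-0.36, -0.83]]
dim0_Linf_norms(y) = [1.45, 0.79]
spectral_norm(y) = 1.60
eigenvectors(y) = [[0.98, 0.28],[-0.18, 0.96]]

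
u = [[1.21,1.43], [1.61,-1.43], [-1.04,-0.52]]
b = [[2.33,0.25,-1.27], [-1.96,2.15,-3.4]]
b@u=[[4.54, 3.63],[4.63, -4.11]]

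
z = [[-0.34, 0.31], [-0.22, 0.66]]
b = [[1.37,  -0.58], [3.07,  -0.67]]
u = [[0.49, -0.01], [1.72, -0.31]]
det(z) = -0.16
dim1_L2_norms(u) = [0.49, 1.75]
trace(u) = 0.18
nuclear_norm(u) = 1.89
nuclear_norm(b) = 3.72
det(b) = 0.86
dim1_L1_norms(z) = [0.65, 0.88]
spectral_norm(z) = 0.81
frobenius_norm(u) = 1.82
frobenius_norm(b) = 3.48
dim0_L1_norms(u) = [2.21, 0.32]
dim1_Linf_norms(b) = [1.37, 3.07]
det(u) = -0.13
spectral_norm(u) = 1.81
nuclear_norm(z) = 1.00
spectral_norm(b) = 3.47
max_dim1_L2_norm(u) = 1.75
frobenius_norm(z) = 0.83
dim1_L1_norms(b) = [1.95, 3.74]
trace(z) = 0.32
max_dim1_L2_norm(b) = 3.14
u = z @ b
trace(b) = 0.70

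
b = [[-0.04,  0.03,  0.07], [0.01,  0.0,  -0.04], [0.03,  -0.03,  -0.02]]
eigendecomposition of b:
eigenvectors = [[0.83, -0.75, 0.31], [-0.3, -0.63, -0.72], [-0.48, -0.17, 0.62]]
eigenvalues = [-0.09, 0.0, 0.03]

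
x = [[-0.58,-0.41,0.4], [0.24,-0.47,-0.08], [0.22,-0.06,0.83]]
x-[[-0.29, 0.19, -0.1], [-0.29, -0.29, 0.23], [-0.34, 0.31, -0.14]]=[[-0.29, -0.60, 0.50], [0.53, -0.18, -0.31], [0.56, -0.37, 0.97]]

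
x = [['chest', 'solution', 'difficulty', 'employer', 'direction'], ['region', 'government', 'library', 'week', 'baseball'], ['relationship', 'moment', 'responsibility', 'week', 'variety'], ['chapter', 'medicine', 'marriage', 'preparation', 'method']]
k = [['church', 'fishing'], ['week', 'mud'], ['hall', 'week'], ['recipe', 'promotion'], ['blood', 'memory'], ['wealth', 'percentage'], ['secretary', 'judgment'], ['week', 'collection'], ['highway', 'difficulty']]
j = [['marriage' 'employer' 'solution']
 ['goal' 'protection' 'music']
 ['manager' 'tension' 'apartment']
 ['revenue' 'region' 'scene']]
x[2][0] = 'relationship'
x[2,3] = 'week'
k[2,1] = 'week'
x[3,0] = 'chapter'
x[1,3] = 'week'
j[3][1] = 'region'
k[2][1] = 'week'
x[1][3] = 'week'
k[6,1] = 'judgment'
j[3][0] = 'revenue'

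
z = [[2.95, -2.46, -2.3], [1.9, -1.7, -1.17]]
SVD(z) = [[-0.85, -0.53], [-0.53, 0.85]] @ diag([5.276388953092727, 0.2696657480679322]) @ [[-0.66, 0.57, 0.49], [0.18, -0.51, 0.84]]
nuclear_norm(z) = 5.55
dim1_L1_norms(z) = [7.71, 4.77]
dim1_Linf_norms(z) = [2.95, 1.9]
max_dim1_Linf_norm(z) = 2.95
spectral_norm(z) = 5.28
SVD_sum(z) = [[2.98, -2.53, -2.18], [1.86, -1.58, -1.36]] + [[-0.03, 0.07, -0.12], [0.04, -0.12, 0.19]]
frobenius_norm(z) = 5.28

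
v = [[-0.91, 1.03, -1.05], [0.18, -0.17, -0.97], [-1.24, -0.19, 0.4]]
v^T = [[-0.91, 0.18, -1.24], [1.03, -0.17, -0.19], [-1.05, -0.97, 0.4]]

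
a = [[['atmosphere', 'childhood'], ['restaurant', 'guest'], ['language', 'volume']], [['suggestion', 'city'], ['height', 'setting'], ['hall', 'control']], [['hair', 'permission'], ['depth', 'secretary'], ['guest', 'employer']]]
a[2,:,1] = ['permission', 'secretary', 'employer']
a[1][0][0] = 'suggestion'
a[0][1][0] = 'restaurant'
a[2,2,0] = 'guest'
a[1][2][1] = 'control'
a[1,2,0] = 'hall'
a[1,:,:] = [['suggestion', 'city'], ['height', 'setting'], ['hall', 'control']]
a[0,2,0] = 'language'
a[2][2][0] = 'guest'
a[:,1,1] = ['guest', 'setting', 'secretary']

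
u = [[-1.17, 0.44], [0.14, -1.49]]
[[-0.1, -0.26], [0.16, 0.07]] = u @ [[0.05,0.21], [-0.10,-0.03]]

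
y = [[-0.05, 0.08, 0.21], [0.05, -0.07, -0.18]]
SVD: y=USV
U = [[-0.76,  0.65], [0.65,  0.76]]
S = [0.3, 0.01]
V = [[0.23, -0.35, -0.91],[0.95, -0.10, 0.28]]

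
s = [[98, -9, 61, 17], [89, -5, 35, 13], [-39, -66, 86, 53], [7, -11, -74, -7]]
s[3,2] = -74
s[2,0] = -39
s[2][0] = -39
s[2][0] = -39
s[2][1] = -66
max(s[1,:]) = 89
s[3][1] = -11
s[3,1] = -11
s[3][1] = -11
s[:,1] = [-9, -5, -66, -11]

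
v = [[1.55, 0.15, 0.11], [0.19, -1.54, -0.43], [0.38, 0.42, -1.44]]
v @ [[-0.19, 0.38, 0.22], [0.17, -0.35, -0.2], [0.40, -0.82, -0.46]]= [[-0.22, 0.45, 0.26],[-0.47, 0.96, 0.55],[-0.58, 1.18, 0.66]]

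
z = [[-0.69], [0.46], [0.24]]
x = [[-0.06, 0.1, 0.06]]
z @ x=[[0.04,-0.07,-0.04], [-0.03,0.05,0.03], [-0.01,0.02,0.01]]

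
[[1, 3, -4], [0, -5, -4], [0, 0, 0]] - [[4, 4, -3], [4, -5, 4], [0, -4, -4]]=[[-3, -1, -1], [-4, 0, -8], [0, 4, 4]]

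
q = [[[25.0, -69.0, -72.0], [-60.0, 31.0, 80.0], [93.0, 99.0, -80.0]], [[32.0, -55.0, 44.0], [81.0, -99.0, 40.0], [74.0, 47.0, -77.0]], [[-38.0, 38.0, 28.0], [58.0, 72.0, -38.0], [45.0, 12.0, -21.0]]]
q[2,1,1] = 72.0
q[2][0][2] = 28.0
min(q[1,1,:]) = -99.0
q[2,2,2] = -21.0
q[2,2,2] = -21.0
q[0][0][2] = -72.0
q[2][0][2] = 28.0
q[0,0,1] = -69.0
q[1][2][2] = -77.0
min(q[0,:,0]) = -60.0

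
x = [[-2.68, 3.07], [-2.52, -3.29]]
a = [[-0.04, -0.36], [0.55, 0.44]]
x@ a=[[1.80, 2.32], [-1.71, -0.54]]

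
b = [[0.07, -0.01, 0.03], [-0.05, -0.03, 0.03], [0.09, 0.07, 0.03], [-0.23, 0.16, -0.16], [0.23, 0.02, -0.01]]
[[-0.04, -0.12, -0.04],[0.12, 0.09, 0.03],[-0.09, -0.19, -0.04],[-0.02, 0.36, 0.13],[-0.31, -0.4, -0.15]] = b@ [[-1.26, -1.72, -0.64], [-0.29, -0.46, 0.15], [1.62, -0.25, 0.24]]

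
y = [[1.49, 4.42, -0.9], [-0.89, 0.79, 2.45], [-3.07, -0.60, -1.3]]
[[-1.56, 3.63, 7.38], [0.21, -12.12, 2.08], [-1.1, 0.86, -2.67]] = y @[[0.30, 1.6, 0.36],  [-0.39, -0.57, 1.64],  [0.32, -4.18, 0.45]]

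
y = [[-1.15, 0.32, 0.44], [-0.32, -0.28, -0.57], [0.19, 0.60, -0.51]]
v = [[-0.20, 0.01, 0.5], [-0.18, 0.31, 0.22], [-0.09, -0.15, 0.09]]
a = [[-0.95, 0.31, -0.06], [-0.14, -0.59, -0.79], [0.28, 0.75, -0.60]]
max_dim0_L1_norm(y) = 1.66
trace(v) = 0.20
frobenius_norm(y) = 1.67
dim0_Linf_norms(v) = [0.2, 0.31, 0.5]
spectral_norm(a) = 1.00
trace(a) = -2.14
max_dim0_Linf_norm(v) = 0.5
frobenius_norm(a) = 1.73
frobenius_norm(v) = 0.71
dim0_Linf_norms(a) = [0.95, 0.75, 0.79]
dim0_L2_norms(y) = [1.21, 0.74, 0.88]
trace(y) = -1.94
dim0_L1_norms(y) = [1.66, 1.2, 1.52]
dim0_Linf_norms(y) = [1.15, 0.6, 0.57]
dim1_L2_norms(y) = [1.27, 0.71, 0.81]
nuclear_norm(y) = 2.78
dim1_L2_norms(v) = [0.54, 0.42, 0.2]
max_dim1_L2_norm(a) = 1.0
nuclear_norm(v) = 1.03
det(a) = -1.00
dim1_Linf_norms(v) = [0.5, 0.31, 0.15]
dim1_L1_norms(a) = [1.32, 1.52, 1.63]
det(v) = 0.02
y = a + v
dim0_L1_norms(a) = [1.37, 1.65, 1.45]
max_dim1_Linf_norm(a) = 0.95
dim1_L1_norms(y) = [1.91, 1.17, 1.3]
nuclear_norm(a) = 3.00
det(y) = -0.71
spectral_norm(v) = 0.63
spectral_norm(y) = 1.30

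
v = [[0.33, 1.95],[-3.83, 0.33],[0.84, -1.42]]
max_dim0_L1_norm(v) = 5.0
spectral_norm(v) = 3.98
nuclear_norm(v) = 6.34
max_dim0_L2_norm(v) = 3.93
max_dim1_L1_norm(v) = 4.16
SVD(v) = [[0.01, -0.84], [0.96, 0.15], [-0.27, 0.53]] @ diag([3.9769197015645936, 2.3654406962144243]) @ [[-0.98,0.18], [-0.18,-0.98]]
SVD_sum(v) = [[-0.03, 0.0], [-3.76, 0.69], [1.06, -0.20]] + [[0.36, 1.95], [-0.07, -0.36], [-0.22, -1.22]]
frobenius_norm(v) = 4.63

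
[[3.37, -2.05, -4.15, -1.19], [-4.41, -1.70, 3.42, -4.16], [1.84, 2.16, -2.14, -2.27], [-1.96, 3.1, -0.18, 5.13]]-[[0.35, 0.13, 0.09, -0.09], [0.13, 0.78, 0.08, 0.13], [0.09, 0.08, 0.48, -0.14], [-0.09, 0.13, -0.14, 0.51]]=[[3.02, -2.18, -4.24, -1.10], [-4.54, -2.48, 3.34, -4.29], [1.75, 2.08, -2.62, -2.13], [-1.87, 2.97, -0.04, 4.62]]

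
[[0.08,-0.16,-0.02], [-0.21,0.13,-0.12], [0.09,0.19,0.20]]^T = [[0.08, -0.21, 0.09],[-0.16, 0.13, 0.19],[-0.02, -0.12, 0.2]]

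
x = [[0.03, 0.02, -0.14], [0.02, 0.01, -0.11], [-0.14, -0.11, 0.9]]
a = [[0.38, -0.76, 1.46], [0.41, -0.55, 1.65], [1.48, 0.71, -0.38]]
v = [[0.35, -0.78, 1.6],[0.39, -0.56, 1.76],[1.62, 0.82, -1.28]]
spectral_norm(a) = 2.48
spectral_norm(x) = 0.94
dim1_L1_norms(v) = [2.73, 2.71, 3.72]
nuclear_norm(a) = 4.30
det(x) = -0.00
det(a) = -0.73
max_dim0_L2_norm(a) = 2.24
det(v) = -0.90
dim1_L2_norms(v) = [1.81, 1.89, 2.22]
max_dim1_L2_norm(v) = 2.22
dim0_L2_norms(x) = [0.14, 0.11, 0.92]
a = v + x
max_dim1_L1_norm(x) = 1.15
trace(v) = -1.49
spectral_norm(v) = 3.00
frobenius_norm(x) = 0.94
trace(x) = 0.94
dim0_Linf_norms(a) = [1.48, 0.76, 1.65]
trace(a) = -0.55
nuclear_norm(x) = 0.95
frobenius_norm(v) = 3.43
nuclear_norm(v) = 4.84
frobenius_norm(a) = 2.98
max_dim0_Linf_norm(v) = 1.76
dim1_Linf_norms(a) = [1.46, 1.65, 1.48]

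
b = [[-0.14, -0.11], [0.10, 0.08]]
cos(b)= [[1.0, -0.0], [0.00, 1.00]]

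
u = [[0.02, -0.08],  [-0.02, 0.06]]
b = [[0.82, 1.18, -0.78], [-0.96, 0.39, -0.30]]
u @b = [[0.09,-0.01,0.01], [-0.07,-0.0,-0.0]]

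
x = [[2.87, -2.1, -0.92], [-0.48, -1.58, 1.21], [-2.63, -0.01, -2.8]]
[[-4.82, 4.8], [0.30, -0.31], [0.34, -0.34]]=x@[[-0.94, 0.94], [0.68, -0.67], [0.76, -0.76]]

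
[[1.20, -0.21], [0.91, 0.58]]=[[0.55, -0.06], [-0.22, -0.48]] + [[0.65,-0.15], [1.13,1.06]]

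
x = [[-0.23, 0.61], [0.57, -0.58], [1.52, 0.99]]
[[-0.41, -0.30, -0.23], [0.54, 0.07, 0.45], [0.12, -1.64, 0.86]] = x@[[0.42, -0.61, 0.65], [-0.52, -0.72, -0.13]]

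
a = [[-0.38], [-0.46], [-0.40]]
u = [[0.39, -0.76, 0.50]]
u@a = [[0.00]]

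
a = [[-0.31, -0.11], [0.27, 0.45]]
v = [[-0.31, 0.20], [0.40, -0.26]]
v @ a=[[0.15, 0.12],[-0.19, -0.16]]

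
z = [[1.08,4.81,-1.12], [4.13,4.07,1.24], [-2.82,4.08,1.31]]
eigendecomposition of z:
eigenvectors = [[-0.59,0.55,-0.32], [0.43,0.79,0.11], [-0.68,0.27,0.94]]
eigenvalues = [-3.67, 7.39, 2.74]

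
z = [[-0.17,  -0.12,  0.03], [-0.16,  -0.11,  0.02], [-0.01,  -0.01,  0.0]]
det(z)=0.000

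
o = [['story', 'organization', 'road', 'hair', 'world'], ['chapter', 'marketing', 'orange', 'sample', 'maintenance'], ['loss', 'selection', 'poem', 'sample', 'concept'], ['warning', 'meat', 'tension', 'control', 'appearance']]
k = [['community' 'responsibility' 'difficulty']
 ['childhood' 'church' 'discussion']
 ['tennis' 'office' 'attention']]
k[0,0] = 'community'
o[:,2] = ['road', 'orange', 'poem', 'tension']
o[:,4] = ['world', 'maintenance', 'concept', 'appearance']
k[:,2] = ['difficulty', 'discussion', 'attention']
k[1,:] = ['childhood', 'church', 'discussion']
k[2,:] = ['tennis', 'office', 'attention']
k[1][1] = 'church'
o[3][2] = 'tension'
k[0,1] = 'responsibility'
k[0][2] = 'difficulty'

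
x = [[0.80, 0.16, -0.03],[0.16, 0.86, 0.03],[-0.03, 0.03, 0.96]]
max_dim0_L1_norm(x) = 1.05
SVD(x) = [[-0.62, -0.2, -0.76], [-0.77, -0.02, 0.63], [-0.14, 0.98, -0.14]] @ diag([0.993341324457577, 0.9654210695750008, 0.6612376059674218]) @ [[-0.62, -0.77, -0.14], [-0.2, -0.02, 0.98], [-0.76, 0.63, -0.14]]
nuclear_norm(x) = 2.62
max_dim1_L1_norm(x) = 1.05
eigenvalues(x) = [0.66, 0.99, 0.97]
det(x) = 0.63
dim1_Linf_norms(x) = [0.8, 0.86, 0.96]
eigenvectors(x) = [[-0.76, 0.62, -0.20],  [0.63, 0.77, -0.02],  [-0.14, 0.14, 0.98]]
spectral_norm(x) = 0.99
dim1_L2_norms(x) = [0.82, 0.88, 0.96]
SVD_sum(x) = [[0.38,0.48,0.09], [0.48,0.59,0.11], [0.09,0.11,0.02]] + [[0.04, 0.0, -0.19], [0.0, 0.0, -0.02], [-0.19, -0.02, 0.93]] + [[0.38, -0.32, 0.07], [-0.32, 0.27, -0.06], [0.07, -0.06, 0.01]]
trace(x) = 2.62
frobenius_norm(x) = 1.53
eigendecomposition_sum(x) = [[0.38, -0.32, 0.07],[-0.32, 0.27, -0.06],[0.07, -0.06, 0.01]] + [[0.38, 0.48, 0.09],[0.48, 0.59, 0.11],[0.09, 0.11, 0.02]] + [[0.04, 0.00, -0.19], [0.0, 0.00, -0.02], [-0.19, -0.02, 0.93]]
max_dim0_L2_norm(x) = 0.96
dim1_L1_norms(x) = [0.99, 1.05, 1.02]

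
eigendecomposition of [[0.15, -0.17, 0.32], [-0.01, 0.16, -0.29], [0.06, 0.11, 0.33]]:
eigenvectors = [[0.85+0.00j, 0.86+0.00j, 0.86-0.00j],  [-0.46+0.00j, (-0.32-0.34j), (-0.32+0.34j)],  [0.24+0.00j, -0.16+0.11j, (-0.16-0.11j)]]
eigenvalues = [(0.33+0j), (0.15+0.11j), (0.15-0.11j)]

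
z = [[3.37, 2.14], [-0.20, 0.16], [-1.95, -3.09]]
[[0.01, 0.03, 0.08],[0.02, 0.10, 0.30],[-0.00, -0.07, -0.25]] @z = [[-0.13, -0.22], [-0.54, -0.87], [0.5, 0.76]]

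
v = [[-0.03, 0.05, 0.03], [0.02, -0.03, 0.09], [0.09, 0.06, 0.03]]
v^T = [[-0.03, 0.02, 0.09], [0.05, -0.03, 0.06], [0.03, 0.09, 0.03]]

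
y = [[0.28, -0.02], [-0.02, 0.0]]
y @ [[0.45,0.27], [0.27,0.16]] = [[0.12, 0.07], [-0.01, -0.01]]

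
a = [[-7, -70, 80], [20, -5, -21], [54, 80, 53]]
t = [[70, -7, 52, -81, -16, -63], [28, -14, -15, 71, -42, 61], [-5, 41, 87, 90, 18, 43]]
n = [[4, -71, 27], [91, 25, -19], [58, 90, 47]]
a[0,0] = -7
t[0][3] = -81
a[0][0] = -7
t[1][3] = 71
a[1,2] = -21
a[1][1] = -5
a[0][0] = -7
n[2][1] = 90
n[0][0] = 4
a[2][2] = 53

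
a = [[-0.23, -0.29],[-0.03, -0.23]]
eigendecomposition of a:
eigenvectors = [[0.95, 0.95], [-0.31, 0.31]]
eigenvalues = [-0.14, -0.32]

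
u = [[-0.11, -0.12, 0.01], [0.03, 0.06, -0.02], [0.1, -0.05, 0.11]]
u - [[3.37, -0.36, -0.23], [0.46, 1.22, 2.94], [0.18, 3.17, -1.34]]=[[-3.48,0.24,0.24], [-0.43,-1.16,-2.96], [-0.08,-3.22,1.45]]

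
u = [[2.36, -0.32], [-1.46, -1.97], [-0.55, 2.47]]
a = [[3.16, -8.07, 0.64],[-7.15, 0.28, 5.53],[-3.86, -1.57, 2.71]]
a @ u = [[18.89, 16.47],[-20.32, 15.4],[-8.31, 11.02]]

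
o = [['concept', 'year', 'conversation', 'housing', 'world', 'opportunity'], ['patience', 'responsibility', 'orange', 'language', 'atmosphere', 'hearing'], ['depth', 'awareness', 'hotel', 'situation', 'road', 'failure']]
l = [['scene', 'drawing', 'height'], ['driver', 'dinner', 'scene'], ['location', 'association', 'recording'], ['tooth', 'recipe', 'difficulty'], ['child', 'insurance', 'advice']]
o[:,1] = ['year', 'responsibility', 'awareness']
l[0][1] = 'drawing'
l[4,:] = ['child', 'insurance', 'advice']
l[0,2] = 'height'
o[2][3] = 'situation'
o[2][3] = 'situation'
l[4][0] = 'child'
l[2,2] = 'recording'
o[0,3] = 'housing'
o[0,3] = 'housing'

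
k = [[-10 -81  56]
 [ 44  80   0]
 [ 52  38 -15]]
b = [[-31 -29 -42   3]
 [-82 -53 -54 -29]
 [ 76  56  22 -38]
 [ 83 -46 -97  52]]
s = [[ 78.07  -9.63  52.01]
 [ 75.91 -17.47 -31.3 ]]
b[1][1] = -53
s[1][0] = 75.91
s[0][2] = 52.01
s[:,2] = [52.01, -31.3]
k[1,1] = 80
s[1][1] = -17.47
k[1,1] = 80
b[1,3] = -29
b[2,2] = 22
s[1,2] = -31.3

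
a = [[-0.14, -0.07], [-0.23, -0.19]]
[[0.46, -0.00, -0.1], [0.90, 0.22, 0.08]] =a@[[-2.29, 1.52, 2.27],[-1.94, -2.98, -3.17]]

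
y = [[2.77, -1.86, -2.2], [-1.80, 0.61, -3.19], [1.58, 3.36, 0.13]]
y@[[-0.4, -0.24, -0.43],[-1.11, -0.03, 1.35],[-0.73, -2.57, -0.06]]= [[2.56, 5.04, -3.57], [2.37, 8.61, 1.79], [-4.46, -0.81, 3.85]]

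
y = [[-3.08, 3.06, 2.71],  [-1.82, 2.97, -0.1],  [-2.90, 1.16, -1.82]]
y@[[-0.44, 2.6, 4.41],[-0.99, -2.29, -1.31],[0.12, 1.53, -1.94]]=[[-1.35,-10.87,-22.85], [-2.15,-11.69,-11.72], [-0.09,-12.98,-10.78]]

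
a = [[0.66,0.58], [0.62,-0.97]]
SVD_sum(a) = [[-0.11,0.27],[0.42,-1.05]] + [[0.77, 0.31], [0.2, 0.08]]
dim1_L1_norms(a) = [1.24, 1.59]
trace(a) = -0.31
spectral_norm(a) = 1.17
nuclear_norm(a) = 2.02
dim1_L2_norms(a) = [0.88, 1.15]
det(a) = -1.00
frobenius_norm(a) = 1.45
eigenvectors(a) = [[0.95,-0.30], [0.32,0.95]]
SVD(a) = [[-0.25, 0.97], [0.97, 0.25]] @ diag([1.1683250150524598, 0.8557550228907043]) @ [[0.37, -0.93], [0.93, 0.37]]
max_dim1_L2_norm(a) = 1.15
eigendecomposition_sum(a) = [[0.77, 0.25],[0.26, 0.08]] + [[-0.11, 0.33],[0.36, -1.05]]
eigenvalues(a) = [0.86, -1.17]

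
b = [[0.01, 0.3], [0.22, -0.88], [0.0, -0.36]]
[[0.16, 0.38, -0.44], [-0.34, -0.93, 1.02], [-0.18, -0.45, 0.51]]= b @ [[0.49,0.75,-1.07], [0.51,1.24,-1.43]]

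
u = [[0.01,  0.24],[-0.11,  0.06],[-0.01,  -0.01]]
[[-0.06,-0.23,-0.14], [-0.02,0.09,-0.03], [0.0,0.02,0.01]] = u@[[0.01,  -1.27,  -0.05],  [-0.25,  -0.90,  -0.59]]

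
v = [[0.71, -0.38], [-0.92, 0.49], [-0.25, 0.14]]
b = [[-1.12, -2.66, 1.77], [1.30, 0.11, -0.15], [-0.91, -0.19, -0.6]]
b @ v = [[1.21, -0.63], [0.86, -0.46], [-0.32, 0.17]]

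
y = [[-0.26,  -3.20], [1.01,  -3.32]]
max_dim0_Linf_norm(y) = 3.32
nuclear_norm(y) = 5.53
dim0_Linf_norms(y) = [1.01, 3.32]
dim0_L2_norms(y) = [1.04, 4.61]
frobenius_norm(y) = 4.73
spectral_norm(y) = 4.64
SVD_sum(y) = [[0.38, -3.12],[0.42, -3.39]] + [[-0.64,  -0.08], [0.59,  0.07]]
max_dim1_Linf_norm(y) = 3.32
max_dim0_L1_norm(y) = 6.52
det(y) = 4.10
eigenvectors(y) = [[(-0.87+0j), -0.87-0.00j],[(-0.42+0.26j), -0.42-0.26j]]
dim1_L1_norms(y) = [3.46, 4.33]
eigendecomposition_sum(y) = [[(-0.13+1.92j), (-1.6-3.03j)], [(0.51+0.96j), -1.66-0.98j]] + [[-0.13-1.92j, -1.60+3.03j], [(0.51-0.96j), -1.66+0.98j]]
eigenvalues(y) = [(-1.79+0.94j), (-1.79-0.94j)]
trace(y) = -3.58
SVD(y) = [[0.68,  0.74], [0.74,  -0.68]] @ diag([4.644641836038189, 0.8817041538542284]) @ [[0.12, -0.99], [-0.99, -0.12]]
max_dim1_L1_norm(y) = 4.33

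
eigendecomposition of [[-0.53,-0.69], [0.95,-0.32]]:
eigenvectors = [[0.08-0.64j,(0.08+0.64j)], [(-0.76+0j),-0.76-0.00j]]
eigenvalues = [(-0.43+0.8j), (-0.43-0.8j)]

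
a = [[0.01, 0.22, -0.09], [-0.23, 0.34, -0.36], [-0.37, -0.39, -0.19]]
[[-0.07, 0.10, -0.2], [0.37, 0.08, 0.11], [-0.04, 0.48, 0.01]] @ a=[[0.05,0.1,0.01], [-0.06,0.07,-0.08], [-0.11,0.15,-0.17]]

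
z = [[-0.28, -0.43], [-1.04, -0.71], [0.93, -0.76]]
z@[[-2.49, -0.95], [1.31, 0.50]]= [[0.13,0.05], [1.66,0.63], [-3.31,-1.26]]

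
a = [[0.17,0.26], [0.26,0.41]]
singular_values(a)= [0.58, 0.0]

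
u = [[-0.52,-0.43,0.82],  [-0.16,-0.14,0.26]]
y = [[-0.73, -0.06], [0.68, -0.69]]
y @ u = [[0.39, 0.32, -0.61], [-0.24, -0.20, 0.38]]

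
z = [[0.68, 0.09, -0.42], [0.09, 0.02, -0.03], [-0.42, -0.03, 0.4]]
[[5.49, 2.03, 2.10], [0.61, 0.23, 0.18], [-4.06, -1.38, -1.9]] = z @ [[4.89, 3.26, 0.04],[1.12, -3.34, 1.75],[-4.92, -0.27, -4.57]]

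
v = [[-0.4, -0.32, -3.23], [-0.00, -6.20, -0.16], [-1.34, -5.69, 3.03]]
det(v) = 34.64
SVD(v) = [[0.06, -0.81, -0.59], [-0.68, -0.46, 0.57], [-0.73, 0.36, -0.57]] @ diag([8.717982447431584, 3.9358383927130096, 1.009682223633267]) @ [[0.11, 0.96, -0.26], [-0.04, 0.27, 0.96], [0.99, -0.09, 0.07]]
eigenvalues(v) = [4.08, -1.35, -6.31]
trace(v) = -3.57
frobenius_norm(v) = 9.62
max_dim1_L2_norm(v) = 6.58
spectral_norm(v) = 8.72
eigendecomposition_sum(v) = [[0.72, 1.31, -2.40], [0.02, 0.03, -0.05], [-1.00, -1.82, 3.34]] + [[-1.11, 0.99, -0.78], [0.01, -0.01, 0.01], [-0.32, 0.29, -0.23]] + [[-0.01, -2.61, -0.05],[-0.03, -6.22, -0.12],[-0.02, -4.16, -0.08]]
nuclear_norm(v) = 13.66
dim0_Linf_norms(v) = [1.34, 6.2, 3.23]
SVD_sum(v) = [[0.06, 0.48, -0.13], [-0.65, -5.65, 1.56], [-0.71, -6.13, 1.69]] + [[0.13, -0.86, -3.06], [0.08, -0.49, -1.76], [-0.06, 0.39, 1.38]] + [[-0.59, 0.06, -0.04], [0.57, -0.05, 0.04], [-0.57, 0.05, -0.04]]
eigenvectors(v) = [[0.58, -0.96, -0.33], [0.01, 0.01, -0.78], [-0.81, -0.28, -0.53]]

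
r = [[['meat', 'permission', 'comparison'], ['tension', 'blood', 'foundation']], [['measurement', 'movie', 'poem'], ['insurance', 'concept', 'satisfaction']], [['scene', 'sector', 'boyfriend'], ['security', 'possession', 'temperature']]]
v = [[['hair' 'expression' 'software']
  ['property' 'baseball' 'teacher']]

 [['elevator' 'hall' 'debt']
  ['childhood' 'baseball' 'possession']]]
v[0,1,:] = ['property', 'baseball', 'teacher']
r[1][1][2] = 'satisfaction'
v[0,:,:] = [['hair', 'expression', 'software'], ['property', 'baseball', 'teacher']]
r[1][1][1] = 'concept'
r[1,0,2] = 'poem'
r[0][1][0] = 'tension'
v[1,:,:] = [['elevator', 'hall', 'debt'], ['childhood', 'baseball', 'possession']]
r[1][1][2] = 'satisfaction'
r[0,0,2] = 'comparison'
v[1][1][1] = 'baseball'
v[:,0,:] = [['hair', 'expression', 'software'], ['elevator', 'hall', 'debt']]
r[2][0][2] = 'boyfriend'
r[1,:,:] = [['measurement', 'movie', 'poem'], ['insurance', 'concept', 'satisfaction']]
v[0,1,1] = 'baseball'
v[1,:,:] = [['elevator', 'hall', 'debt'], ['childhood', 'baseball', 'possession']]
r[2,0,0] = 'scene'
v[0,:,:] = [['hair', 'expression', 'software'], ['property', 'baseball', 'teacher']]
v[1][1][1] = 'baseball'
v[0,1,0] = 'property'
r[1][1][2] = 'satisfaction'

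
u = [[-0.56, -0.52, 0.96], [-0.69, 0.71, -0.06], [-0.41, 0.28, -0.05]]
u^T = [[-0.56, -0.69, -0.41], [-0.52, 0.71, 0.28], [0.96, -0.06, -0.05]]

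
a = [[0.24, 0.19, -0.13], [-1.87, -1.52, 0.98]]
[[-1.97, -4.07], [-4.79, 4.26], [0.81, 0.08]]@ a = [[7.14, 5.81, -3.73],[-9.12, -7.39, 4.80],[0.04, 0.03, -0.03]]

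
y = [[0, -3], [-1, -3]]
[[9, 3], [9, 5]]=y @ [[0, -2], [-3, -1]]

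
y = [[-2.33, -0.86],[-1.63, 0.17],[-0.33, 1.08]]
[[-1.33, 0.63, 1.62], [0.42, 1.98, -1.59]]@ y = [[1.54, 3.00],[-3.68, -1.74]]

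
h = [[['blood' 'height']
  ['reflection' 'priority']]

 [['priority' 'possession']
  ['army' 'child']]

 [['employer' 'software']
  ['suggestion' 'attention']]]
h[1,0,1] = 'possession'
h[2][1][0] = 'suggestion'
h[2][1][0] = 'suggestion'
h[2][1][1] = 'attention'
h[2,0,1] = 'software'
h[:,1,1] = ['priority', 'child', 'attention']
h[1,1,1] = 'child'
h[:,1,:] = [['reflection', 'priority'], ['army', 'child'], ['suggestion', 'attention']]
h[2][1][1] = 'attention'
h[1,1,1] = 'child'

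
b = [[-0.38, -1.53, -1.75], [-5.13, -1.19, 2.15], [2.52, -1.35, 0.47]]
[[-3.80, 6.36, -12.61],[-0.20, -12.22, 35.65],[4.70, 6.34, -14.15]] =b @ [[1.15, 1.88, -5.17], [-0.51, -1.99, 2.86], [2.37, -2.3, 5.83]]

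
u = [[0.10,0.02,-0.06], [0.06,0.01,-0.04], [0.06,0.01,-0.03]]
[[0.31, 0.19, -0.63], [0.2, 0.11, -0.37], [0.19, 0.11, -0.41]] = u@[[3.85,1.12,-9.38], [-4.22,4.02,5.70], [-0.18,0.03,-3.28]]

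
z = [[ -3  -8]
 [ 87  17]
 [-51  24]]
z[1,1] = 17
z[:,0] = [-3, 87, -51]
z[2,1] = 24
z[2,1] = 24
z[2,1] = 24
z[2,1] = 24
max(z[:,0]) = 87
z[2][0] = -51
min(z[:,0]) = -51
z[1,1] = 17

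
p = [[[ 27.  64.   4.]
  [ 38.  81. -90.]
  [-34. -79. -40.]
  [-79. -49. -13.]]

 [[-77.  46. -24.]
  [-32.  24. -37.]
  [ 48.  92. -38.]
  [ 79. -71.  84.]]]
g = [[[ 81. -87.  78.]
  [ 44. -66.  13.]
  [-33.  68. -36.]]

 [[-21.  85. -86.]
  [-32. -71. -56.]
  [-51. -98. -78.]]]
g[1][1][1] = -71.0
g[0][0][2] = 78.0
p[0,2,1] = -79.0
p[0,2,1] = -79.0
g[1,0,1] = 85.0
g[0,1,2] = 13.0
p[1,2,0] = 48.0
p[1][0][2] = -24.0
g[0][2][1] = 68.0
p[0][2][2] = -40.0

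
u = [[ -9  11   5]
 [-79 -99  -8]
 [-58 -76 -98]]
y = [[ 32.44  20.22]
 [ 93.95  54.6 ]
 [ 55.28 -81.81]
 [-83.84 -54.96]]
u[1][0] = -79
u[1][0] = -79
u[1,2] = -8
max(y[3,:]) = -54.96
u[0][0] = -9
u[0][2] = 5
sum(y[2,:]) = -26.53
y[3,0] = -83.84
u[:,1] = [11, -99, -76]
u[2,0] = -58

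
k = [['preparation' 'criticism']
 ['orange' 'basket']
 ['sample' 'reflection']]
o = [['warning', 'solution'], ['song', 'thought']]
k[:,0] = ['preparation', 'orange', 'sample']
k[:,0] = ['preparation', 'orange', 'sample']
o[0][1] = 'solution'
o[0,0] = 'warning'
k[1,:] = ['orange', 'basket']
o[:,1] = ['solution', 'thought']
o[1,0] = 'song'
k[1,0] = 'orange'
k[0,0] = 'preparation'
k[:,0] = ['preparation', 'orange', 'sample']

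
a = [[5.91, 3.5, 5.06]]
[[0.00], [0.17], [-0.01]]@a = [[0.00, 0.0, 0.00], [1.0, 0.60, 0.86], [-0.06, -0.04, -0.05]]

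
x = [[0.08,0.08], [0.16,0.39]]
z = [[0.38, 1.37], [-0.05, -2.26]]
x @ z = [[0.03, -0.07], [0.04, -0.66]]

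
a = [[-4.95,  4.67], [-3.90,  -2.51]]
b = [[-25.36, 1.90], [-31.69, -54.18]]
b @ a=[[118.12, -123.20], [368.17, -12.0]]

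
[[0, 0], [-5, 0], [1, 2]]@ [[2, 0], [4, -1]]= [[0, 0], [-10, 0], [10, -2]]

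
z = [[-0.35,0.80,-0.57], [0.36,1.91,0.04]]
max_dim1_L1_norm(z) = 2.31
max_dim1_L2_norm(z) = 1.94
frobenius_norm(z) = 2.21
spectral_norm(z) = 2.09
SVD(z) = [[-0.39, -0.92], [-0.92, 0.39]] @ diag([2.088172759141421, 0.7115016008272267]) @ [[-0.09, -0.99, 0.09], [0.65, 0.01, 0.76]]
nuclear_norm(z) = 2.80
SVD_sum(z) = [[0.08,0.80,-0.07], [0.18,1.91,-0.17]] + [[-0.43, -0.00, -0.5], [0.18, 0.0, 0.21]]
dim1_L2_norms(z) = [1.04, 1.94]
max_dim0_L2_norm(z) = 2.07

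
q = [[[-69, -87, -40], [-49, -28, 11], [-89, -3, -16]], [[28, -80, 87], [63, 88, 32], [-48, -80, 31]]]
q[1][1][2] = 32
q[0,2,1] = -3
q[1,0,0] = 28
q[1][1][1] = 88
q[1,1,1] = 88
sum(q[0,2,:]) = -108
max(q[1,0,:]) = 87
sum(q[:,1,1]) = 60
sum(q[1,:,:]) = 121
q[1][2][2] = 31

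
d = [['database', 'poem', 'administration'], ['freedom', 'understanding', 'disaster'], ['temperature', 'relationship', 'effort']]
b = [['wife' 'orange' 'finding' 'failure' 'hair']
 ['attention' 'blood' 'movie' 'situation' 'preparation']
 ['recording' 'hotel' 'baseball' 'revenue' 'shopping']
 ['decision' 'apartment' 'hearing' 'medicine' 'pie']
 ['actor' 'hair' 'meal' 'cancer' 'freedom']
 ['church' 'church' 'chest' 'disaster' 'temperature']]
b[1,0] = 'attention'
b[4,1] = 'hair'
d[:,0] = ['database', 'freedom', 'temperature']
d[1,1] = 'understanding'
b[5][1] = 'church'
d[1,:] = ['freedom', 'understanding', 'disaster']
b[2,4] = 'shopping'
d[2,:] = ['temperature', 'relationship', 'effort']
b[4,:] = ['actor', 'hair', 'meal', 'cancer', 'freedom']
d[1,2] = 'disaster'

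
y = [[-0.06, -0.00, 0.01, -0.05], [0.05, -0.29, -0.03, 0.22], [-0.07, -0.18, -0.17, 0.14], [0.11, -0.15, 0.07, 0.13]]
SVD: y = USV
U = [[-0.08, -0.16, 0.95, 0.26],[0.76, 0.14, 0.25, -0.58],[0.51, -0.74, -0.19, 0.39],[0.4, 0.63, -0.04, 0.66]]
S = [0.48, 0.22, 0.06, 0.0]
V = [[0.11, -0.77, -0.17, 0.61], [0.64, -0.01, 0.76, 0.08], [-0.57, -0.51, 0.51, -0.40], [0.5, -0.39, -0.36, -0.68]]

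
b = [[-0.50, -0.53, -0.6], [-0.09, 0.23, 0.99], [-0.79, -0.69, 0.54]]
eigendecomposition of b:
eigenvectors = [[0.84+0.00j, -0.52+0.02j, (-0.52-0.02j)],[-0.39+0.00j, 0.79+0.00j, (0.79-0j)],[(0.37+0j), (0.08+0.32j), 0.08-0.32j]]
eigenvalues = [(-0.52+0j), (0.39+0.39j), (0.39-0.39j)]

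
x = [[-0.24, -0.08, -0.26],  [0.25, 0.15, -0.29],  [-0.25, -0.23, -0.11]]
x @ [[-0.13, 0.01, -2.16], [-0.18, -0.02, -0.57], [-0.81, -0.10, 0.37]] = [[0.26, 0.03, 0.47], [0.18, 0.03, -0.73], [0.16, 0.01, 0.63]]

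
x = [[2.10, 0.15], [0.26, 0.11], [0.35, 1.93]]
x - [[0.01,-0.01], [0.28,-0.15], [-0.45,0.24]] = [[2.09,0.16], [-0.02,0.26], [0.8,1.69]]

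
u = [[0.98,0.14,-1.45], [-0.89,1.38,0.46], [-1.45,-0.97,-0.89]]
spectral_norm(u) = 2.09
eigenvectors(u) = [[-0.48+0.00j,  -0.22-0.49j,  (-0.22+0.49j)], [(-0.01+0j),  0.78+0.00j,  0.78-0.00j], [(-0.88+0j),  (-0.09+0.31j),  (-0.09-0.31j)]]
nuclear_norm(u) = 5.31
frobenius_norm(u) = 3.13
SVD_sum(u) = [[0.60, -0.75, -1.02],[-0.63, 0.78, 1.06],[0.23, -0.29, -0.39]] + [[0.58, 0.31, 0.11], [-0.04, -0.02, -0.01], [-1.62, -0.87, -0.32]] + [[-0.20, 0.58, -0.54], [-0.22, 0.63, -0.59], [-0.07, 0.19, -0.18]]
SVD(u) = [[-0.67,0.34,-0.66],[0.70,-0.02,-0.72],[-0.26,-0.94,-0.22]] @ diag([2.091858187427246, 1.979769082624123, 1.2372322753546448]) @ [[-0.43, 0.53, 0.73], [0.87, 0.47, 0.17], [0.25, -0.7, 0.66]]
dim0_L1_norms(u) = [3.32, 2.49, 2.8]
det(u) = -5.12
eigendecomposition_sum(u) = [[(-0.43+0j),-0.19+0.00j,(-0.68-0j)], [(-0.01+0j),(-0+0j),(-0.01-0j)], [(-0.8+0j),-0.36+0.00j,-1.25-0.00j]] + [[0.71+0.02j,(0.17-0.59j),-0.39-0.00j], [-0.44+0.93j,(0.69+0.57j),(0.23-0.51j)], [(-0.33-0.28j),(-0.31+0.21j),0.18+0.15j]] + [[(0.71-0.02j), 0.17+0.59j, -0.39+0.00j], [(-0.44-0.93j), (0.69-0.57j), (0.23+0.51j)], [(-0.33+0.28j), (-0.31-0.21j), 0.18-0.15j]]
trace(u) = 1.47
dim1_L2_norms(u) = [1.76, 1.71, 1.96]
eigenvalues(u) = [(-1.69+0j), (1.58+0.74j), (1.58-0.74j)]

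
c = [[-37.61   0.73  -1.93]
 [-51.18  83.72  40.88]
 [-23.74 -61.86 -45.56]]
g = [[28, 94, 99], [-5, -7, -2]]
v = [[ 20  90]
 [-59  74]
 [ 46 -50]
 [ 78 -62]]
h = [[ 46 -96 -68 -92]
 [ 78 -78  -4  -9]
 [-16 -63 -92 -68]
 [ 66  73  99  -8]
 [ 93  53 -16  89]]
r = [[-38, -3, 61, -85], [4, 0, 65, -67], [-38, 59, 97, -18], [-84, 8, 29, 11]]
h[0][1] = -96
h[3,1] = 73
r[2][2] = 97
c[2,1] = -61.86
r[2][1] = 59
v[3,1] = -62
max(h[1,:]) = 78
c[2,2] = -45.56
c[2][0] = -23.74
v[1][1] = 74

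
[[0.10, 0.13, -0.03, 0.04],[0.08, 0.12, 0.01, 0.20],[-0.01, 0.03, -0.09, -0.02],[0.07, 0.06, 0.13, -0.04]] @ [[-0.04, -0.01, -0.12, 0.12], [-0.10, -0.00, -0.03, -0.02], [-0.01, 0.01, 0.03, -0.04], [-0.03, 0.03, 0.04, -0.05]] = [[-0.02, -0.0, -0.02, 0.01], [-0.02, 0.01, -0.00, -0.00], [-0.0, -0.0, -0.00, 0.0], [-0.01, -0.0, -0.01, 0.00]]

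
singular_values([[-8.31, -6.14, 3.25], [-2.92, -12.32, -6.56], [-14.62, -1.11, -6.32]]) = [19.86, 11.32, 7.28]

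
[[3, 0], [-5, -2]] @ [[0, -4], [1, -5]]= [[0, -12], [-2, 30]]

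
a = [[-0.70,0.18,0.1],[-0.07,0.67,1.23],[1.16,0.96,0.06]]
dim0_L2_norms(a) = [1.36, 1.18, 1.24]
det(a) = 0.97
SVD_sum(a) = [[-0.16,-0.18,-0.11],[0.56,0.63,0.4],[0.83,0.92,0.59]] + [[-0.37, 0.07, 0.41], [-0.69, 0.13, 0.77], [0.4, -0.08, -0.44]] + [[-0.17,0.28,-0.20], [0.05,-0.09,0.06], [-0.07,0.11,-0.08]]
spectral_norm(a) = 1.68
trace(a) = 0.03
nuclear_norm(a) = 3.44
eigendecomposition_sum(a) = [[(-0.37+0.1j), (0.04+0.04j), (0.01-0.07j)], [(-0.22-1.23j), -0.13+0.11j, 0.22+0.04j], [(0.44+1.4j), 0.14-0.15j, -0.26-0.01j]] + [[-0.37-0.10j,  0.04-0.04j,  0.01+0.07j], [(-0.22+1.23j),  -0.13-0.11j,  (0.22-0.04j)], [0.44-1.40j,  0.14+0.15j,  -0.26+0.01j]] + [[0.04+0.00j,  (0.1-0j),  (0.09-0j)], [0.38+0.00j,  (0.94-0j),  0.79-0.00j], [0.28+0.00j,  0.68-0.00j,  0.58-0.00j]]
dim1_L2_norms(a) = [0.73, 1.4, 1.51]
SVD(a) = [[-0.16, -0.42, 0.89], [0.55, -0.79, -0.27], [0.82, 0.45, 0.36]] @ diag([1.679951212675105, 1.3256476165368591, 0.43625946385332304]) @ [[0.61, 0.67, 0.43], [0.66, -0.13, -0.74], [-0.44, 0.73, -0.52]]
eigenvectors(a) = [[-0.01+0.20j, (-0.01-0.2j), (0.09+0j)],[-0.63-0.08j, (-0.63+0.08j), 0.81+0.00j],[0.75+0.00j, (0.75-0j), (0.59+0j)]]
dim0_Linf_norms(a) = [1.16, 0.96, 1.23]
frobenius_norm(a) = 2.18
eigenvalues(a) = [(-0.76+0.2j), (-0.76-0.2j), (1.56+0j)]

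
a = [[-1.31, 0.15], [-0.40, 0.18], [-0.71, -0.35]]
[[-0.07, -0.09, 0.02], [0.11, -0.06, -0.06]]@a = [[0.11,-0.03], [-0.08,0.03]]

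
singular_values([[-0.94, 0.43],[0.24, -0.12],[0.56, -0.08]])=[1.2, 0.14]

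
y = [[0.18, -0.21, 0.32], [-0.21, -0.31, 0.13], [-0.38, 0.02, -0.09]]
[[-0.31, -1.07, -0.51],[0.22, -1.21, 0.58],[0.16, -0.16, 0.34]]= y @ [[-0.04,  1.17,  -0.2], [-1.47,  1.96,  -3.24], [-1.90,  -2.73,  -3.62]]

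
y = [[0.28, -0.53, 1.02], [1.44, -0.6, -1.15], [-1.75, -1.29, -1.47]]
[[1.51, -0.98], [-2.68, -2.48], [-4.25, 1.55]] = y@[[0.09, -1.44], [0.95, 0.88], [1.95, -0.11]]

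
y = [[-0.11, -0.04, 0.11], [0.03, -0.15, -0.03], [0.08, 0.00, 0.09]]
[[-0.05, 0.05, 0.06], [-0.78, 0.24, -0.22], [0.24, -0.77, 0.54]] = y @ [[0.7, -4.43, 2.61], [4.91, -1.58, 1.27], [2.00, -4.59, 3.65]]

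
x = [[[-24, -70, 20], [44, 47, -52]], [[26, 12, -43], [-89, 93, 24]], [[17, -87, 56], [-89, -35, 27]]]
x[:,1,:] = [[44, 47, -52], [-89, 93, 24], [-89, -35, 27]]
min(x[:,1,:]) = -89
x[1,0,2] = -43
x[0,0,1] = -70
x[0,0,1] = -70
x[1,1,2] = 24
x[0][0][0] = -24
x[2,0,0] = 17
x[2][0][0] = 17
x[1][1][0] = -89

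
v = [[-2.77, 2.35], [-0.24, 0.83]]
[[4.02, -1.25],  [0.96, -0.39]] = v@[[-0.63, 0.07],[0.97, -0.45]]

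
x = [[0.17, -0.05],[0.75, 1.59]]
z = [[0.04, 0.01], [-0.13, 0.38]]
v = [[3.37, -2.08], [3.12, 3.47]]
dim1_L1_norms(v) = [5.45, 6.59]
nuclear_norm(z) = 0.44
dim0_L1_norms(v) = [6.49, 5.55]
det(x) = 0.31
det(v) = 18.18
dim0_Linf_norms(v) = [3.37, 3.47]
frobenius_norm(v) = 6.12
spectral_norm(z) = 0.40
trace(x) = 1.76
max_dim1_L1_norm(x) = 2.34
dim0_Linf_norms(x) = [0.75, 1.59]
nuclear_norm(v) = 8.59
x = z @ v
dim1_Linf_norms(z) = [0.04, 0.38]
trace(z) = 0.42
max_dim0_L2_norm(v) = 4.59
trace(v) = 6.84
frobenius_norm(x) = 1.77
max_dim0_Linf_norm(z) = 0.38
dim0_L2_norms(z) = [0.14, 0.38]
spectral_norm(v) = 4.82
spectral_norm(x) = 1.76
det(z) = 0.02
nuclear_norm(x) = 1.93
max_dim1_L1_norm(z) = 0.51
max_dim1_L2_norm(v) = 4.67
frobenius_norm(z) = 0.40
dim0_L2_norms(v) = [4.59, 4.05]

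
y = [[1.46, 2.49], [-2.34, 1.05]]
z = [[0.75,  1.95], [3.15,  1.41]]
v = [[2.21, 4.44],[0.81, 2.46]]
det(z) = -5.09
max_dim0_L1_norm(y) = 3.8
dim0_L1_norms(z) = [3.9, 3.36]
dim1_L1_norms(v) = [6.65, 3.27]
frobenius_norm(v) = 5.60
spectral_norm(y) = 2.94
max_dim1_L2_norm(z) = 3.45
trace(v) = 4.67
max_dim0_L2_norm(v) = 5.08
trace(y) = 2.51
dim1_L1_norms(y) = [3.95, 3.39]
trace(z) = 2.16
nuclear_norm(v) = 5.91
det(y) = 7.36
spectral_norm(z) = 3.81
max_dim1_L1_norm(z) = 4.56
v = y + z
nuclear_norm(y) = 5.44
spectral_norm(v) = 5.59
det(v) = 1.84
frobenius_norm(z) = 4.03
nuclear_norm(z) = 5.14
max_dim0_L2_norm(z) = 3.24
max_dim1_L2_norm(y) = 2.89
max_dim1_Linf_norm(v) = 4.44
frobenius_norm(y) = 3.86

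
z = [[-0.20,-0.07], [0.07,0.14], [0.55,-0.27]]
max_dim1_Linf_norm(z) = 0.55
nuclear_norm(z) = 0.85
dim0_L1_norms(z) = [0.82, 0.48]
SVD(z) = [[-0.25, 0.66], [0.02, -0.73], [0.97, 0.18]] @ diag([0.6316365178600539, 0.214091824471711]) @ [[0.92, -0.38], [-0.38, -0.92]]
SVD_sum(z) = [[-0.15,  0.06], [0.01,  -0.00], [0.57,  -0.23]] + [[-0.05, -0.13], [0.06, 0.14], [-0.02, -0.04]]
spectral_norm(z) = 0.63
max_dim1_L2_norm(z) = 0.61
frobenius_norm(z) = 0.67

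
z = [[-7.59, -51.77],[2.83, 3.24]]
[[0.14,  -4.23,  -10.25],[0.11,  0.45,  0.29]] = z@[[0.05, 0.08, -0.15], [-0.01, 0.07, 0.22]]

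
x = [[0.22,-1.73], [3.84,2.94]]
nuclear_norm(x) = 6.40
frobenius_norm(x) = 5.14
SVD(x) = [[0.2, -0.98], [-0.98, -0.20]] @ diag([4.923199808076233, 1.48074428911887]) @ [[-0.76, -0.65],  [-0.65, 0.76]]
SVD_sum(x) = [[-0.73, -0.63], [3.65, 3.16]] + [[0.95, -1.10], [0.19, -0.22]]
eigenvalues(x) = [(1.58+2.19j), (1.58-2.19j)]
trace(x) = 3.16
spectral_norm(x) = 4.92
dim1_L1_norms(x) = [1.95, 6.78]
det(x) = 7.29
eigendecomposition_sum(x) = [[(0.11+1.59j), (-0.87+0.62j)], [(1.92-1.39j), (1.47+0.6j)]] + [[0.11-1.59j, -0.87-0.62j],[1.92+1.39j, 1.47-0.60j]]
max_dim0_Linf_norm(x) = 3.84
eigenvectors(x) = [[0.29-0.47j, 0.29+0.47j],[-0.83+0.00j, (-0.83-0j)]]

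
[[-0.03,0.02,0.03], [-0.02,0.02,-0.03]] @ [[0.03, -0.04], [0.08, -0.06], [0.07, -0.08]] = [[0.00,-0.00], [-0.00,0.00]]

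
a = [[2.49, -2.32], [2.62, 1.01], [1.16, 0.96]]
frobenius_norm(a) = 4.66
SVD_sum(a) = [[2.90, -0.77], [2.20, -0.58], [0.85, -0.22]] + [[-0.41, -1.55], [0.42, 1.59], [0.31, 1.18]]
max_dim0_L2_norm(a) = 3.8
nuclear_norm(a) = 6.47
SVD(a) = [[-0.78, 0.62], [-0.59, -0.63], [-0.23, -0.47]] @ diag([3.865747403962428, 2.605800646395988]) @ [[-0.97, 0.26],[-0.26, -0.97]]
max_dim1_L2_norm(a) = 3.4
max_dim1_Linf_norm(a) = 2.62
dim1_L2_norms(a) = [3.4, 2.81, 1.51]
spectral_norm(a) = 3.87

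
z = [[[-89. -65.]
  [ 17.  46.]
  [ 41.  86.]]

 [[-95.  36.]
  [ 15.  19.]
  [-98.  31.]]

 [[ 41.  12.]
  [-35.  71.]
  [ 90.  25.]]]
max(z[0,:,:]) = 86.0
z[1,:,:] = [[-95.0, 36.0], [15.0, 19.0], [-98.0, 31.0]]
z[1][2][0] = -98.0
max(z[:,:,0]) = 90.0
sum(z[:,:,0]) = -113.0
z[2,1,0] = -35.0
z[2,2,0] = 90.0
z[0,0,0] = -89.0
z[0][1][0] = 17.0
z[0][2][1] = 86.0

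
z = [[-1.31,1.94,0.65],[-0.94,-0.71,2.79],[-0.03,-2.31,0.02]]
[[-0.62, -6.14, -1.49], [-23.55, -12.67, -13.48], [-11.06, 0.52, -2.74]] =z @ [[4.57, 2.36, 0.69], [4.68, -0.29, 1.14], [-5.71, -3.82, -4.31]]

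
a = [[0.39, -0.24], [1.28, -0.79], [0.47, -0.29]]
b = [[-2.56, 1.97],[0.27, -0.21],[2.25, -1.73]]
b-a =[[-2.95, 2.21],  [-1.01, 0.58],  [1.78, -1.44]]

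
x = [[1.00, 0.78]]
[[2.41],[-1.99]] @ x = [[2.41, 1.88], [-1.99, -1.55]]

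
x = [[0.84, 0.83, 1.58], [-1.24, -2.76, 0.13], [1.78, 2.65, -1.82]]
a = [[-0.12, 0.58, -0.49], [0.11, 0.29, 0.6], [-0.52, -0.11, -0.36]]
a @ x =[[-1.69, -3.0, 0.78],[0.8, 0.88, -0.88],[-0.94, -1.08, -0.18]]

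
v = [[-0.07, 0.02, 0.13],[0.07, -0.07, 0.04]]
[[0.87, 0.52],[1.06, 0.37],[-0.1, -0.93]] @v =[[-0.02,-0.02,0.13],[-0.05,-0.0,0.15],[-0.06,0.06,-0.05]]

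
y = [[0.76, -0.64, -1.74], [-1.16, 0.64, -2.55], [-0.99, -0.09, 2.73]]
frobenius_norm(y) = 4.55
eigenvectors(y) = [[0.56, 0.31, -0.37], [0.81, -0.93, -0.55], [0.18, 0.20, 0.74]]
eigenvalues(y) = [-0.73, 1.57, 3.29]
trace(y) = 4.13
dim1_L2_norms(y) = [2.0, 2.87, 2.91]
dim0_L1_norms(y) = [2.91, 1.37, 7.02]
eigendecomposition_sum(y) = [[-0.36, -0.19, -0.32], [-0.52, -0.27, -0.46], [-0.12, -0.06, -0.1]] + [[0.52, -0.36, -0.01], [-1.53, 1.05, 0.02], [0.32, -0.22, -0.0]] + [[0.60, -0.1, -1.42], [0.89, -0.14, -2.11], [-1.2, 0.19, 2.84]]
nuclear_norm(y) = 6.47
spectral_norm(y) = 4.13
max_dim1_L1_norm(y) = 4.35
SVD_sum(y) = [[0.13, 0.07, -1.76], [0.18, 0.1, -2.48], [-0.2, -0.12, 2.79]] + [[0.79, -0.37, 0.04], [-1.31, 0.60, -0.07], [-0.66, 0.31, -0.03]] + [[-0.16, -0.35, -0.03], [-0.03, -0.07, -0.01], [-0.13, -0.28, -0.02]]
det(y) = -3.77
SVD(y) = [[-0.43, 0.48, 0.77], [-0.6, -0.78, 0.15], [0.68, -0.4, 0.62]] @ diag([4.134212280545269, 1.8371446968802307, 0.4967777995377065]) @ [[-0.07, -0.04, 1.0], [0.91, -0.42, 0.05], [-0.42, -0.91, -0.07]]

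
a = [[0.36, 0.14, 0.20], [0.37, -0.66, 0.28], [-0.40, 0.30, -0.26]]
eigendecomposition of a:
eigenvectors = [[-0.02, 0.82, -0.51],  [0.88, 0.17, 0.07],  [-0.48, -0.54, 0.86]]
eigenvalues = [-0.82, 0.26, 0.01]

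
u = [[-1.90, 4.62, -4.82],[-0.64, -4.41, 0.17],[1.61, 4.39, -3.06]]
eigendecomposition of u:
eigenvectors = [[0.88+0.00j, 0.88-0.00j, -0.92+0.00j],  [(-0.08+0.15j), (-0.08-0.15j), (0.35+0j)],  [(0.19-0.39j), (0.19+0.39j), 0.19+0.00j]]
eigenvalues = [(-3.36+2.92j), (-3.36-2.92j), (-2.66+0j)]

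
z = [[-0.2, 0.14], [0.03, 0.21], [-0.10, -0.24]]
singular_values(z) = [0.35, 0.23]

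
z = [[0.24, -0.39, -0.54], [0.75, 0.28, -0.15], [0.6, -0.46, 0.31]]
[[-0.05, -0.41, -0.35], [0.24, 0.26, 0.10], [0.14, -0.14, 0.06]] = z @ [[0.29, 0.15, 0.11], [0.15, 0.71, 0.32], [0.11, 0.32, 0.46]]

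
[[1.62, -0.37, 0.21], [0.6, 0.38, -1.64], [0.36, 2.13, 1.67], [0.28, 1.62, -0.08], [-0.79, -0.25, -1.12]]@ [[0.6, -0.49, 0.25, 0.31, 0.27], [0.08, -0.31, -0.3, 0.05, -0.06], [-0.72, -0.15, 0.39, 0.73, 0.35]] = [[0.79, -0.71, 0.6, 0.64, 0.53], [1.57, -0.17, -0.60, -0.99, -0.43], [-0.82, -1.09, 0.1, 1.44, 0.55], [0.36, -0.63, -0.45, 0.11, -0.05], [0.31, 0.63, -0.56, -1.08, -0.59]]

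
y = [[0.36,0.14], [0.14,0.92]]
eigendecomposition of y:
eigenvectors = [[-0.97, -0.23], [0.23, -0.97]]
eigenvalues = [0.33, 0.95]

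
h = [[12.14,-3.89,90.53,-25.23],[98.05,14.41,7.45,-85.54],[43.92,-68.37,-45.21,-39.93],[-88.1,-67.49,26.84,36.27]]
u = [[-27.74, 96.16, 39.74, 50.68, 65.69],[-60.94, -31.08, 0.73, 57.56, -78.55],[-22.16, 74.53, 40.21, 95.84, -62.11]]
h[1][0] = 98.05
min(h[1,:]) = -85.54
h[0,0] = 12.14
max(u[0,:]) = 96.16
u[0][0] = -27.74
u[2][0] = -22.16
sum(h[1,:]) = 34.36999999999999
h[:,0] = [12.14, 98.05, 43.92, -88.1]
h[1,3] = -85.54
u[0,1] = 96.16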